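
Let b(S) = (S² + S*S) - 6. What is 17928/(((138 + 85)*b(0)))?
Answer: -2988/223 ≈ -13.399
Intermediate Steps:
b(S) = -6 + 2*S² (b(S) = (S² + S²) - 6 = 2*S² - 6 = -6 + 2*S²)
17928/(((138 + 85)*b(0))) = 17928/(((138 + 85)*(-6 + 2*0²))) = 17928/((223*(-6 + 2*0))) = 17928/((223*(-6 + 0))) = 17928/((223*(-6))) = 17928/(-1338) = 17928*(-1/1338) = -2988/223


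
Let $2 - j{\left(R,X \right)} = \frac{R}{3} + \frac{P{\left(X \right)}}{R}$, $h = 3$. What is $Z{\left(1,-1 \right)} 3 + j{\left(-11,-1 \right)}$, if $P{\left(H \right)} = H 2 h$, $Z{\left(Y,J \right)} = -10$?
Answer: $- \frac{821}{33} \approx -24.879$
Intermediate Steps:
$P{\left(H \right)} = 6 H$ ($P{\left(H \right)} = H 2 \cdot 3 = 2 H 3 = 6 H$)
$j{\left(R,X \right)} = 2 - \frac{R}{3} - \frac{6 X}{R}$ ($j{\left(R,X \right)} = 2 - \left(\frac{R}{3} + \frac{6 X}{R}\right) = 2 - \frac{R}{3} - \frac{6 X}{R}$)
$Z{\left(1,-1 \right)} 3 + j{\left(-11,-1 \right)} = \left(-10\right) 3 - \left(- \frac{17}{3} + \frac{6}{11}\right) = -30 + \left(2 + \frac{11}{3} - \left(-6\right) \left(- \frac{1}{11}\right)\right) = -30 + \left(2 + \frac{11}{3} - \frac{6}{11}\right) = -30 + \frac{169}{33} = - \frac{821}{33}$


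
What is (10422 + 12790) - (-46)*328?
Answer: 38300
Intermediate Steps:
(10422 + 12790) - (-46)*328 = 23212 - 1*(-15088) = 23212 + 15088 = 38300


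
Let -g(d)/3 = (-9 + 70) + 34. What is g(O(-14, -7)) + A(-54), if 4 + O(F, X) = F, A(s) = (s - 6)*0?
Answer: -285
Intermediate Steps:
A(s) = 0 (A(s) = (-6 + s)*0 = 0)
O(F, X) = -4 + F
g(d) = -285 (g(d) = -3*((-9 + 70) + 34) = -3*(61 + 34) = -3*95 = -285)
g(O(-14, -7)) + A(-54) = -285 + 0 = -285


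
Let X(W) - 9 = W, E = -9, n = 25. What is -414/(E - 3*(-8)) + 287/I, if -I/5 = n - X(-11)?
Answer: -4013/135 ≈ -29.726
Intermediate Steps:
X(W) = 9 + W
I = -135 (I = -5*(25 - (9 - 11)) = -5*(25 - 1*(-2)) = -5*(25 + 2) = -5*27 = -135)
-414/(E - 3*(-8)) + 287/I = -414/(-9 - 3*(-8)) + 287/(-135) = -414/(-9 + 24) + 287*(-1/135) = -414/15 - 287/135 = -414*1/15 - 287/135 = -138/5 - 287/135 = -4013/135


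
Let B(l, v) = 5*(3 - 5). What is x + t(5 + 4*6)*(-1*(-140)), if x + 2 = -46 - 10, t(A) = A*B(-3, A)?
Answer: -40658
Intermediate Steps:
B(l, v) = -10 (B(l, v) = 5*(-2) = -10)
t(A) = -10*A (t(A) = A*(-10) = -10*A)
x = -58 (x = -2 + (-46 - 10) = -2 - 56 = -58)
x + t(5 + 4*6)*(-1*(-140)) = -58 + (-10*(5 + 4*6))*(-1*(-140)) = -58 - 10*(5 + 24)*140 = -58 - 10*29*140 = -58 - 290*140 = -58 - 40600 = -40658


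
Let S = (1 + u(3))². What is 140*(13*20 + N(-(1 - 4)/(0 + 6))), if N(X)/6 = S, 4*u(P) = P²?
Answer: 90545/2 ≈ 45273.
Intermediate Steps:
u(P) = P²/4
S = 169/16 (S = (1 + (¼)*3²)² = (1 + (¼)*9)² = (1 + 9/4)² = (13/4)² = 169/16 ≈ 10.563)
N(X) = 507/8 (N(X) = 6*(169/16) = 507/8)
140*(13*20 + N(-(1 - 4)/(0 + 6))) = 140*(13*20 + 507/8) = 140*(260 + 507/8) = 140*(2587/8) = 90545/2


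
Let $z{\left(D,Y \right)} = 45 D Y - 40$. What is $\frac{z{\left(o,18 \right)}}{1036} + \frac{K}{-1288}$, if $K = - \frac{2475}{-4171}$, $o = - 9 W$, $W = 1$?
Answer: $- \frac{1406469355}{198773176} \approx -7.0758$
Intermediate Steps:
$o = -9$ ($o = \left(-9\right) 1 = -9$)
$K = \frac{2475}{4171}$ ($K = \left(-2475\right) \left(- \frac{1}{4171}\right) = \frac{2475}{4171} \approx 0.59338$)
$z{\left(D,Y \right)} = -40 + 45 D Y$ ($z{\left(D,Y \right)} = 45 D Y - 40 = -40 + 45 D Y$)
$\frac{z{\left(o,18 \right)}}{1036} + \frac{K}{-1288} = \frac{-40 + 45 \left(-9\right) 18}{1036} + \frac{2475}{4171 \left(-1288\right)} = \left(-40 - 7290\right) \frac{1}{1036} + \frac{2475}{4171} \left(- \frac{1}{1288}\right) = \left(-7330\right) \frac{1}{1036} - \frac{2475}{5372248} = - \frac{3665}{518} - \frac{2475}{5372248} = - \frac{1406469355}{198773176}$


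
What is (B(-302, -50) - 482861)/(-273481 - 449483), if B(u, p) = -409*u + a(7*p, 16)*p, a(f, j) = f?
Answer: 341843/722964 ≈ 0.47284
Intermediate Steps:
B(u, p) = -409*u + 7*p² (B(u, p) = -409*u + (7*p)*p = -409*u + 7*p²)
(B(-302, -50) - 482861)/(-273481 - 449483) = ((-409*(-302) + 7*(-50)²) - 482861)/(-273481 - 449483) = ((123518 + 7*2500) - 482861)/(-722964) = ((123518 + 17500) - 482861)*(-1/722964) = (141018 - 482861)*(-1/722964) = -341843*(-1/722964) = 341843/722964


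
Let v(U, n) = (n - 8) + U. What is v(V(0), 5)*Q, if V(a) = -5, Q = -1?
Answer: 8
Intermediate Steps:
v(U, n) = -8 + U + n (v(U, n) = (-8 + n) + U = -8 + U + n)
v(V(0), 5)*Q = (-8 - 5 + 5)*(-1) = -8*(-1) = 8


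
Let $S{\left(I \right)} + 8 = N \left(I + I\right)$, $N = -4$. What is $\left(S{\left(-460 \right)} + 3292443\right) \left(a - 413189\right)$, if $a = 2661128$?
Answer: $7409465456985$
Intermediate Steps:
$S{\left(I \right)} = -8 - 8 I$ ($S{\left(I \right)} = -8 - 4 \left(I + I\right) = -8 - 4 \cdot 2 I = -8 - 8 I$)
$\left(S{\left(-460 \right)} + 3292443\right) \left(a - 413189\right) = \left(\left(-8 - -3680\right) + 3292443\right) \left(2661128 - 413189\right) = \left(\left(-8 + 3680\right) + 3292443\right) 2247939 = \left(3672 + 3292443\right) 2247939 = 3296115 \cdot 2247939 = 7409465456985$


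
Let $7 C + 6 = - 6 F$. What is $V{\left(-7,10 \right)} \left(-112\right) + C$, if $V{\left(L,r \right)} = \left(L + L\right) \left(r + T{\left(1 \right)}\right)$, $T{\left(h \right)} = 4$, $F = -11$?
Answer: $\frac{153724}{7} \approx 21961.0$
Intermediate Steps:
$C = \frac{60}{7}$ ($C = - \frac{6}{7} + \frac{\left(-6\right) \left(-11\right)}{7} = - \frac{6}{7} + \frac{1}{7} \cdot 66 = - \frac{6}{7} + \frac{66}{7} = \frac{60}{7} \approx 8.5714$)
$V{\left(L,r \right)} = 2 L \left(4 + r\right)$ ($V{\left(L,r \right)} = \left(L + L\right) \left(r + 4\right) = 2 L \left(4 + r\right)$)
$V{\left(-7,10 \right)} \left(-112\right) + C = 2 \left(-7\right) \left(4 + 10\right) \left(-112\right) + \frac{60}{7} = 2 \left(-7\right) 14 \left(-112\right) + \frac{60}{7} = \left(-196\right) \left(-112\right) + \frac{60}{7} = 21952 + \frac{60}{7} = \frac{153724}{7}$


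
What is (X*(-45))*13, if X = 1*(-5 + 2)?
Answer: 1755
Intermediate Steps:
X = -3 (X = 1*(-3) = -3)
(X*(-45))*13 = -3*(-45)*13 = 135*13 = 1755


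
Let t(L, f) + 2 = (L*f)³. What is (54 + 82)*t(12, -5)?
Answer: -29376272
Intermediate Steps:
t(L, f) = -2 + L³*f³ (t(L, f) = -2 + (L*f)³ = -2 + L³*f³)
(54 + 82)*t(12, -5) = (54 + 82)*(-2 + 12³*(-5)³) = 136*(-2 + 1728*(-125)) = 136*(-2 - 216000) = 136*(-216002) = -29376272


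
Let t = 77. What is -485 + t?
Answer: -408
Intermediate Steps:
-485 + t = -485 + 77 = -408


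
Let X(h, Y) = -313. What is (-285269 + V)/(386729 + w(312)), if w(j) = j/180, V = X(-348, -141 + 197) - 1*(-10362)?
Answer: -4128300/5800961 ≈ -0.71166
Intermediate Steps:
V = 10049 (V = -313 - 1*(-10362) = -313 + 10362 = 10049)
w(j) = j/180 (w(j) = j*(1/180) = j/180)
(-285269 + V)/(386729 + w(312)) = (-285269 + 10049)/(386729 + (1/180)*312) = -275220/(386729 + 26/15) = -275220/5800961/15 = -275220*15/5800961 = -4128300/5800961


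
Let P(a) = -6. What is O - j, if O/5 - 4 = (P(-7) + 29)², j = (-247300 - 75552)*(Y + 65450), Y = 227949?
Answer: 94724456613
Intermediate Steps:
j = -94724453948 (j = (-247300 - 75552)*(227949 + 65450) = -322852*293399 = -94724453948)
O = 2665 (O = 20 + 5*(-6 + 29)² = 20 + 5*23² = 20 + 5*529 = 20 + 2645 = 2665)
O - j = 2665 - 1*(-94724453948) = 2665 + 94724453948 = 94724456613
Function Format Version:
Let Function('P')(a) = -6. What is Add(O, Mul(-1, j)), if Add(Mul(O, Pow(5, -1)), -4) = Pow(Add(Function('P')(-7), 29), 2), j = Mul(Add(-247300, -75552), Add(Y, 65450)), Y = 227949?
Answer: 94724456613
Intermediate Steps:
j = -94724453948 (j = Mul(Add(-247300, -75552), Add(227949, 65450)) = Mul(-322852, 293399) = -94724453948)
O = 2665 (O = Add(20, Mul(5, Pow(Add(-6, 29), 2))) = Add(20, Mul(5, Pow(23, 2))) = Add(20, Mul(5, 529)) = Add(20, 2645) = 2665)
Add(O, Mul(-1, j)) = Add(2665, Mul(-1, -94724453948)) = Add(2665, 94724453948) = 94724456613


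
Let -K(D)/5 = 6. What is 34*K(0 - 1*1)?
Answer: -1020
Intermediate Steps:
K(D) = -30 (K(D) = -5*6 = -30)
34*K(0 - 1*1) = 34*(-30) = -1020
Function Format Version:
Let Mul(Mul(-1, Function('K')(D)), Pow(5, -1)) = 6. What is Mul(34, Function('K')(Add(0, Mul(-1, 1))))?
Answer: -1020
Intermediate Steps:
Function('K')(D) = -30 (Function('K')(D) = Mul(-5, 6) = -30)
Mul(34, Function('K')(Add(0, Mul(-1, 1)))) = Mul(34, -30) = -1020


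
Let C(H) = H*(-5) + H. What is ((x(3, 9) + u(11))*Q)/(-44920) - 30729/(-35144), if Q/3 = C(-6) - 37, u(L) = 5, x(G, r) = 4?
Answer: 87042639/98666780 ≈ 0.88219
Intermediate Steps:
C(H) = -4*H (C(H) = -5*H + H = -4*H)
Q = -39 (Q = 3*(-4*(-6) - 37) = 3*(24 - 37) = 3*(-13) = -39)
((x(3, 9) + u(11))*Q)/(-44920) - 30729/(-35144) = ((4 + 5)*(-39))/(-44920) - 30729/(-35144) = (9*(-39))*(-1/44920) - 30729*(-1/35144) = -351*(-1/44920) + 30729/35144 = 351/44920 + 30729/35144 = 87042639/98666780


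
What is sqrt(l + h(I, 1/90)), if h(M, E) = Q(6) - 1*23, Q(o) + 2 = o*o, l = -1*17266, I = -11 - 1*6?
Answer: I*sqrt(17255) ≈ 131.36*I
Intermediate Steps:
I = -17 (I = -11 - 6 = -17)
l = -17266
Q(o) = -2 + o**2 (Q(o) = -2 + o*o = -2 + o**2)
h(M, E) = 11 (h(M, E) = (-2 + 6**2) - 1*23 = (-2 + 36) - 23 = 34 - 23 = 11)
sqrt(l + h(I, 1/90)) = sqrt(-17266 + 11) = sqrt(-17255) = I*sqrt(17255)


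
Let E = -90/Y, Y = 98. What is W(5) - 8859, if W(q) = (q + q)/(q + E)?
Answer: -177131/20 ≈ -8856.5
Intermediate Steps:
E = -45/49 (E = -90/98 = -90*1/98 = -45/49 ≈ -0.91837)
W(q) = 2*q/(-45/49 + q) (W(q) = (q + q)/(q - 45/49) = (2*q)/(-45/49 + q) = 2*q/(-45/49 + q))
W(5) - 8859 = 98*5/(-45 + 49*5) - 8859 = 98*5/(-45 + 245) - 8859 = 98*5/200 - 8859 = 98*5*(1/200) - 8859 = 49/20 - 8859 = -177131/20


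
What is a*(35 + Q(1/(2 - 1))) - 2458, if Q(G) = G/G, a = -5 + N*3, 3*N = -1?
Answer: -2674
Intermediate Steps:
N = -1/3 (N = (1/3)*(-1) = -1/3 ≈ -0.33333)
a = -6 (a = -5 - 1/3*3 = -5 - 1 = -6)
Q(G) = 1
a*(35 + Q(1/(2 - 1))) - 2458 = -6*(35 + 1) - 2458 = -6*36 - 2458 = -216 - 2458 = -2674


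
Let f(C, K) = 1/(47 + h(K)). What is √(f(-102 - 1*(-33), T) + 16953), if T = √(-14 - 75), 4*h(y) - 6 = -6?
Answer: 2*√9362306/47 ≈ 130.20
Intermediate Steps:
h(y) = 0 (h(y) = 3/2 + (¼)*(-6) = 3/2 - 3/2 = 0)
T = I*√89 (T = √(-89) = I*√89 ≈ 9.434*I)
f(C, K) = 1/47 (f(C, K) = 1/(47 + 0) = 1/47)
√(f(-102 - 1*(-33), T) + 16953) = √(1/47 + 16953) = √(796792/47) = 2*√9362306/47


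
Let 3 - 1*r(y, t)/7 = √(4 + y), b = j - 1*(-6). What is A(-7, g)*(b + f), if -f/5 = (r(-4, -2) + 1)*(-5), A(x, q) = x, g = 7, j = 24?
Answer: -4060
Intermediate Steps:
b = 30 (b = 24 - 1*(-6) = 24 + 6 = 30)
r(y, t) = 21 - 7*√(4 + y)
f = 550 (f = -5*((21 - 7*√(4 - 4)) + 1)*(-5) = -5*((21 - 7*√0) + 1)*(-5) = -5*((21 - 7*0) + 1)*(-5) = -5*((21 + 0) + 1)*(-5) = -5*(21 + 1)*(-5) = -110*(-5) = -5*(-110) = 550)
A(-7, g)*(b + f) = -7*(30 + 550) = -7*580 = -4060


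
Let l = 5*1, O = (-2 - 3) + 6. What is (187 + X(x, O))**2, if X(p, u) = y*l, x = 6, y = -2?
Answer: 31329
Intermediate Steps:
O = 1 (O = -5 + 6 = 1)
l = 5
X(p, u) = -10 (X(p, u) = -2*5 = -10)
(187 + X(x, O))**2 = (187 - 10)**2 = 177**2 = 31329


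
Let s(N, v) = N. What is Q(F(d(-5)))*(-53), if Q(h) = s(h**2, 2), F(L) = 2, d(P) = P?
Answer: -212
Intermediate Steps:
Q(h) = h**2
Q(F(d(-5)))*(-53) = 2**2*(-53) = 4*(-53) = -212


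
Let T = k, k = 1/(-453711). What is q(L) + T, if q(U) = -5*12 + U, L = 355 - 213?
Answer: 37204301/453711 ≈ 82.000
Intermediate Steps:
k = -1/453711 ≈ -2.2040e-6
L = 142
T = -1/453711 ≈ -2.2040e-6
q(U) = -60 + U
q(L) + T = (-60 + 142) - 1/453711 = 82 - 1/453711 = 37204301/453711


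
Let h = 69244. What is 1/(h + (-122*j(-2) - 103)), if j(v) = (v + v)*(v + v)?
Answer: 1/67189 ≈ 1.4883e-5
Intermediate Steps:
j(v) = 4*v² (j(v) = (2*v)*(2*v) = 4*v²)
1/(h + (-122*j(-2) - 103)) = 1/(69244 + (-488*(-2)² - 103)) = 1/(69244 + (-488*4 - 103)) = 1/(69244 + (-122*16 - 103)) = 1/(69244 + (-1952 - 103)) = 1/(69244 - 2055) = 1/67189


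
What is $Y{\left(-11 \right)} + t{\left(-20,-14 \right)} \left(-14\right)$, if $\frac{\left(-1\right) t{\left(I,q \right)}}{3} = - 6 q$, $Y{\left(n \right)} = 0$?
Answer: $3528$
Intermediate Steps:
$t{\left(I,q \right)} = 18 q$ ($t{\left(I,q \right)} = - 3 \left(- 6 q\right) = 18 q$)
$Y{\left(-11 \right)} + t{\left(-20,-14 \right)} \left(-14\right) = 0 + 18 \left(-14\right) \left(-14\right) = 0 - -3528 = 0 + 3528 = 3528$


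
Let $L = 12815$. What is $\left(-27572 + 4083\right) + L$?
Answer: $-10674$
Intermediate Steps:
$\left(-27572 + 4083\right) + L = \left(-27572 + 4083\right) + 12815 = -23489 + 12815 = -10674$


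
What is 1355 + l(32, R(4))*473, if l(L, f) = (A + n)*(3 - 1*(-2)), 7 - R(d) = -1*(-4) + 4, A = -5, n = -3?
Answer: -17565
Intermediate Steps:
R(d) = -1 (R(d) = 7 - (-1*(-4) + 4) = 7 - (4 + 4) = 7 - 1*8 = 7 - 8 = -1)
l(L, f) = -40 (l(L, f) = (-5 - 3)*(3 - 1*(-2)) = -8*(3 + 2) = -8*5 = -40)
1355 + l(32, R(4))*473 = 1355 - 40*473 = 1355 - 18920 = -17565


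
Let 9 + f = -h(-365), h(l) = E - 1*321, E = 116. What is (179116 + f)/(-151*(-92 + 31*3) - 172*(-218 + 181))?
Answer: 179312/6213 ≈ 28.861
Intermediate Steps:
h(l) = -205 (h(l) = 116 - 1*321 = 116 - 321 = -205)
f = 196 (f = -9 - 1*(-205) = -9 + 205 = 196)
(179116 + f)/(-151*(-92 + 31*3) - 172*(-218 + 181)) = (179116 + 196)/(-151*(-92 + 31*3) - 172*(-218 + 181)) = 179312/(-151*(-92 + 93) - 172*(-37)) = 179312/(-151*1 + 6364) = 179312/(-151 + 6364) = 179312/6213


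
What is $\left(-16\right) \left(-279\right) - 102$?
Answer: $4362$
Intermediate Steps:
$\left(-16\right) \left(-279\right) - 102 = 4464 - 102 = 4362$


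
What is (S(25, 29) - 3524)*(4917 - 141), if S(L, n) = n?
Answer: -16692120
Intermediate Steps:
(S(25, 29) - 3524)*(4917 - 141) = (29 - 3524)*(4917 - 141) = -3495*4776 = -16692120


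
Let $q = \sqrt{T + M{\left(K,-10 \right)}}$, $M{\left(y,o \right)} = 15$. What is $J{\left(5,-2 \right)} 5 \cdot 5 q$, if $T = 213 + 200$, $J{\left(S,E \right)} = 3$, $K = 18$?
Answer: $150 \sqrt{107} \approx 1551.6$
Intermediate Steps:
$T = 413$
$q = 2 \sqrt{107}$ ($q = \sqrt{413 + 15} = \sqrt{428} = 2 \sqrt{107} \approx 20.688$)
$J{\left(5,-2 \right)} 5 \cdot 5 q = 3 \cdot 5 \cdot 5 \cdot 2 \sqrt{107} = 15 \cdot 5 \cdot 2 \sqrt{107} = 75 \cdot 2 \sqrt{107} = 150 \sqrt{107}$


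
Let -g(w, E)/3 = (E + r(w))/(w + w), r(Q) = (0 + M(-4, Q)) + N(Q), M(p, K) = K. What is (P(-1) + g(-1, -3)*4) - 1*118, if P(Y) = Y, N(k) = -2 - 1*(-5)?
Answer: -125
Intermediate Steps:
N(k) = 3 (N(k) = -2 + 5 = 3)
r(Q) = 3 + Q (r(Q) = (0 + Q) + 3 = Q + 3 = 3 + Q)
g(w, E) = -3*(3 + E + w)/(2*w) (g(w, E) = -3*(E + (3 + w))/(w + w) = -3*(3 + E + w)/(2*w))
(P(-1) + g(-1, -3)*4) - 1*118 = (-1 + ((3/2)*(-3 - 1*(-3) - 1*(-1))/(-1))*4) - 1*118 = (-1 + ((3/2)*(-1)*(-3 + 3 + 1))*4) - 118 = (-1 + ((3/2)*(-1)*1)*4) - 118 = (-1 - 3/2*4) - 118 = (-1 - 6) - 118 = -7 - 118 = -125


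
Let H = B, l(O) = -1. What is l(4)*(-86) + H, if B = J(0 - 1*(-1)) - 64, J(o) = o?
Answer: 23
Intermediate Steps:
B = -63 (B = (0 - 1*(-1)) - 64 = (0 + 1) - 64 = 1 - 64 = -63)
H = -63
l(4)*(-86) + H = -1*(-86) - 63 = 86 - 63 = 23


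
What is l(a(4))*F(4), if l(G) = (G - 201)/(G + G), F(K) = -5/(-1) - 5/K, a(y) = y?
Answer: -2955/32 ≈ -92.344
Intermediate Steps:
F(K) = 5 - 5/K (F(K) = -5*(-1) - 5/K = 5 - 5/K)
l(G) = (-201 + G)/(2*G) (l(G) = (-201 + G)/((2*G)) = (-201 + G)*(1/(2*G)) = (-201 + G)/(2*G))
l(a(4))*F(4) = ((½)*(-201 + 4)/4)*(5 - 5/4) = ((½)*(¼)*(-197))*(5 - 5*¼) = -197*(5 - 5/4)/8 = -197/8*15/4 = -2955/32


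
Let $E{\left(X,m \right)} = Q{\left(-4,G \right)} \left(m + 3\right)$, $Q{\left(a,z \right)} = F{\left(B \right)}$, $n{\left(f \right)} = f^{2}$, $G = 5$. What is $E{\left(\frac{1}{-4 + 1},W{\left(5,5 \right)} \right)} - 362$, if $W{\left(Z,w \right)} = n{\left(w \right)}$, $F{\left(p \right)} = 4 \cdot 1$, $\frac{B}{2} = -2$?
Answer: $-250$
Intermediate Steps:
$B = -4$ ($B = 2 \left(-2\right) = -4$)
$F{\left(p \right)} = 4$
$Q{\left(a,z \right)} = 4$
$W{\left(Z,w \right)} = w^{2}$
$E{\left(X,m \right)} = 12 + 4 m$ ($E{\left(X,m \right)} = 4 \left(m + 3\right) = 4 \left(3 + m\right) = 12 + 4 m$)
$E{\left(\frac{1}{-4 + 1},W{\left(5,5 \right)} \right)} - 362 = \left(12 + 4 \cdot 5^{2}\right) - 362 = \left(12 + 4 \cdot 25\right) - 362 = \left(12 + 100\right) - 362 = 112 - 362 = -250$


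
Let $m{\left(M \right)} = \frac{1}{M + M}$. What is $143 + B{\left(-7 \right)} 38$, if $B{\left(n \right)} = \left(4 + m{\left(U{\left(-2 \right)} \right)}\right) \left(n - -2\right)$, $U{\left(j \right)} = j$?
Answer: $- \frac{1139}{2} \approx -569.5$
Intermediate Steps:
$m{\left(M \right)} = \frac{1}{2 M}$
$B{\left(n \right)} = \frac{15}{2} + \frac{15 n}{4}$ ($B{\left(n \right)} = \left(4 + \frac{1}{2 \left(-2\right)}\right) \left(n - -2\right) = \left(4 + \frac{1}{2} \left(- \frac{1}{2}\right)\right) \left(n + 2\right) = \left(4 - \frac{1}{4}\right) \left(2 + n\right) = \frac{15 \left(2 + n\right)}{4} = \frac{15}{2} + \frac{15 n}{4}$)
$143 + B{\left(-7 \right)} 38 = 143 + \left(\frac{15}{2} + \frac{15}{4} \left(-7\right)\right) 38 = 143 + \left(\frac{15}{2} - \frac{105}{4}\right) 38 = 143 - \frac{1425}{2} = - \frac{1139}{2}$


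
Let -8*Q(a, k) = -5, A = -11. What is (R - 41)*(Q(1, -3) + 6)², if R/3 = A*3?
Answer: -98315/16 ≈ -6144.7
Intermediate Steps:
R = -99 (R = 3*(-11*3) = 3*(-33) = -99)
Q(a, k) = 5/8 (Q(a, k) = -⅛*(-5) = 5/8)
(R - 41)*(Q(1, -3) + 6)² = (-99 - 41)*(5/8 + 6)² = -140*(53/8)² = -140*2809/64 = -98315/16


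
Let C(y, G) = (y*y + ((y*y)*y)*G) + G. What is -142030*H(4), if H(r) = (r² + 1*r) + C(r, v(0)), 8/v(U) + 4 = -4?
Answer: 4118870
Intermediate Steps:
v(U) = -1 (v(U) = 8/(-4 - 4) = 8/(-8) = 8*(-⅛) = -1)
C(y, G) = G + y² + G*y³ (C(y, G) = (y² + (y²*y)*G) + G = (y² + y³*G) + G = (y² + G*y³) + G = G + y² + G*y³)
H(r) = -1 + r - r³ + 2*r² (H(r) = (r² + 1*r) + (-1 + r² - r³) = (r² + r) + (-1 + r² - r³) = (r + r²) + (-1 + r² - r³) = -1 + r - r³ + 2*r²)
-142030*H(4) = -142030*(-1 + 4 - 1*4³ + 2*4²) = -142030*(-1 + 4 - 1*64 + 2*16) = -142030*(-1 + 4 - 64 + 32) = -142030*(-29) = 4118870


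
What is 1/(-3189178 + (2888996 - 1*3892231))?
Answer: -1/4192413 ≈ -2.3853e-7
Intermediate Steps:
1/(-3189178 + (2888996 - 1*3892231)) = 1/(-3189178 + (2888996 - 3892231)) = 1/(-3189178 - 1003235) = 1/(-4192413) = -1/4192413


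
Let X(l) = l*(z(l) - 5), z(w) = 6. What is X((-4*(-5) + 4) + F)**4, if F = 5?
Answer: 707281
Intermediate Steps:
X(l) = l (X(l) = l*(6 - 5) = l*1 = l)
X((-4*(-5) + 4) + F)**4 = ((-4*(-5) + 4) + 5)**4 = ((20 + 4) + 5)**4 = (24 + 5)**4 = 29**4 = 707281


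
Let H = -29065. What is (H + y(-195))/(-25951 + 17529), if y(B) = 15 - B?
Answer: 28855/8422 ≈ 3.4261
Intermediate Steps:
(H + y(-195))/(-25951 + 17529) = (-29065 + (15 - 1*(-195)))/(-25951 + 17529) = (-29065 + (15 + 195))/(-8422) = (-29065 + 210)*(-1/8422) = -28855*(-1/8422) = 28855/8422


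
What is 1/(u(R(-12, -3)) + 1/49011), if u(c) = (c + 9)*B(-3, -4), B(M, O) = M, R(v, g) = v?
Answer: 49011/441100 ≈ 0.11111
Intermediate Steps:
u(c) = -27 - 3*c (u(c) = (c + 9)*(-3) = (9 + c)*(-3) = -27 - 3*c)
1/(u(R(-12, -3)) + 1/49011) = 1/((-27 - 3*(-12)) + 1/49011) = 1/((-27 + 36) + 1/49011) = 1/(9 + 1/49011) = 1/(441100/49011) = 49011/441100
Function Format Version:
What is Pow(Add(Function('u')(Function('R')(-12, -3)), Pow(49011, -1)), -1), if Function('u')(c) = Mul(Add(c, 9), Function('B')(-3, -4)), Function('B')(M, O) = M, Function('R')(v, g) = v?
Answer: Rational(49011, 441100) ≈ 0.11111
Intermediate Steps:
Function('u')(c) = Add(-27, Mul(-3, c)) (Function('u')(c) = Mul(Add(c, 9), -3) = Mul(Add(9, c), -3) = Add(-27, Mul(-3, c)))
Pow(Add(Function('u')(Function('R')(-12, -3)), Pow(49011, -1)), -1) = Pow(Add(Add(-27, Mul(-3, -12)), Pow(49011, -1)), -1) = Pow(Add(Add(-27, 36), Rational(1, 49011)), -1) = Pow(Add(9, Rational(1, 49011)), -1) = Pow(Rational(441100, 49011), -1) = Rational(49011, 441100)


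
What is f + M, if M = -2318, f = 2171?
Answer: -147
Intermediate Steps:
f + M = 2171 - 2318 = -147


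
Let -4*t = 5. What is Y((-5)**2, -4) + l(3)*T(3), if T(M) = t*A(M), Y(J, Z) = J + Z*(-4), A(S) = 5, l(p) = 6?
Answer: 7/2 ≈ 3.5000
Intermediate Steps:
t = -5/4 (t = -1/4*5 = -5/4 ≈ -1.2500)
Y(J, Z) = J - 4*Z
T(M) = -25/4 (T(M) = -5/4*5 = -25/4)
Y((-5)**2, -4) + l(3)*T(3) = ((-5)**2 - 4*(-4)) + 6*(-25/4) = (25 + 16) - 75/2 = 41 - 75/2 = 7/2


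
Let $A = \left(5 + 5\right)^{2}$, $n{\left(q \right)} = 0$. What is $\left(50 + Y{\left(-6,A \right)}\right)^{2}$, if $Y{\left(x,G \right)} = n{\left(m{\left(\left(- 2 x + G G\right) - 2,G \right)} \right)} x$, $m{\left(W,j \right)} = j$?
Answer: $2500$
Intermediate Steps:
$A = 100$ ($A = 10^{2} = 100$)
$Y{\left(x,G \right)} = 0$ ($Y{\left(x,G \right)} = 0 x = 0$)
$\left(50 + Y{\left(-6,A \right)}\right)^{2} = \left(50 + 0\right)^{2} = 50^{2} = 2500$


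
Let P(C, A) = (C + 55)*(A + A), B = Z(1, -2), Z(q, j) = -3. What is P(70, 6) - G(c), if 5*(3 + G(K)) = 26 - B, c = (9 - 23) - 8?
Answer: 7486/5 ≈ 1497.2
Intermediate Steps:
B = -3
P(C, A) = 2*A*(55 + C) (P(C, A) = (55 + C)*(2*A) = 2*A*(55 + C))
c = -22 (c = -14 - 8 = -22)
G(K) = 14/5 (G(K) = -3 + (26 - 1*(-3))/5 = -3 + (26 + 3)/5 = -3 + (⅕)*29 = -3 + 29/5 = 14/5)
P(70, 6) - G(c) = 2*6*(55 + 70) - 1*14/5 = 2*6*125 - 14/5 = 1500 - 14/5 = 7486/5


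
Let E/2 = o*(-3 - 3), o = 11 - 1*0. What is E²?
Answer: 17424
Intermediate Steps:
o = 11 (o = 11 + 0 = 11)
E = -132 (E = 2*(11*(-3 - 3)) = 2*(11*(-6)) = 2*(-66) = -132)
E² = (-132)² = 17424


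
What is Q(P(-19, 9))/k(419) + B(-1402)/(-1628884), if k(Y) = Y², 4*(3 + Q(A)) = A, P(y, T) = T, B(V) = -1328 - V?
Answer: -14213177/285968503924 ≈ -4.9702e-5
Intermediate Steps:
Q(A) = -3 + A/4
Q(P(-19, 9))/k(419) + B(-1402)/(-1628884) = (-3 + (¼)*9)/(419²) + (-1328 - 1*(-1402))/(-1628884) = (-3 + 9/4)/175561 + (-1328 + 1402)*(-1/1628884) = -¾*1/175561 + 74*(-1/1628884) = -3/702244 - 37/814442 = -14213177/285968503924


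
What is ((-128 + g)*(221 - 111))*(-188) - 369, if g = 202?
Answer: -1530689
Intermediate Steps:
((-128 + g)*(221 - 111))*(-188) - 369 = ((-128 + 202)*(221 - 111))*(-188) - 369 = (74*110)*(-188) - 369 = 8140*(-188) - 369 = -1530320 - 369 = -1530689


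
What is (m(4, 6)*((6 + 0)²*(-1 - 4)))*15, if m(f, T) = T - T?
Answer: 0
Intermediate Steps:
m(f, T) = 0
(m(4, 6)*((6 + 0)²*(-1 - 4)))*15 = (0*((6 + 0)²*(-1 - 4)))*15 = (0*(6²*(-5)))*15 = (0*(36*(-5)))*15 = (0*(-180))*15 = 0*15 = 0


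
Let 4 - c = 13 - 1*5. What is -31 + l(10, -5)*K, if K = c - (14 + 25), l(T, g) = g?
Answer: 184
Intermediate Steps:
c = -4 (c = 4 - (13 - 1*5) = 4 - (13 - 5) = 4 - 1*8 = 4 - 8 = -4)
K = -43 (K = -4 - (14 + 25) = -4 - 1*39 = -4 - 39 = -43)
-31 + l(10, -5)*K = -31 - 5*(-43) = -31 + 215 = 184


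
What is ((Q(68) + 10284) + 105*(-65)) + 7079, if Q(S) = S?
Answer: 10606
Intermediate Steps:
((Q(68) + 10284) + 105*(-65)) + 7079 = ((68 + 10284) + 105*(-65)) + 7079 = (10352 - 6825) + 7079 = 3527 + 7079 = 10606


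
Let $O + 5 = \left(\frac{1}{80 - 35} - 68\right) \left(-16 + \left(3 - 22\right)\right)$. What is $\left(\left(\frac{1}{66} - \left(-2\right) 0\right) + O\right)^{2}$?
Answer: $\frac{220993069801}{39204} \approx 5.637 \cdot 10^{6}$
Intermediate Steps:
$O = \frac{21368}{9}$ ($O = -5 + \left(\frac{1}{80 - 35} - 68\right) \left(-16 + \left(3 - 22\right)\right) = -5 + \left(\frac{1}{45} - 68\right) \left(-16 + \left(3 - 22\right)\right) = -5 + \left(\frac{1}{45} - 68\right) \left(-16 - 19\right) = -5 - - \frac{21413}{9} = -5 + \frac{21413}{9} = \frac{21368}{9} \approx 2374.2$)
$\left(\left(\frac{1}{66} - \left(-2\right) 0\right) + O\right)^{2} = \left(\left(\frac{1}{66} - \left(-2\right) 0\right) + \frac{21368}{9}\right)^{2} = \left(\left(\frac{1}{66} - 0\right) + \frac{21368}{9}\right)^{2} = \left(\left(\frac{1}{66} + 0\right) + \frac{21368}{9}\right)^{2} = \left(\frac{1}{66} + \frac{21368}{9}\right)^{2} = \left(\frac{470099}{198}\right)^{2} = \frac{220993069801}{39204}$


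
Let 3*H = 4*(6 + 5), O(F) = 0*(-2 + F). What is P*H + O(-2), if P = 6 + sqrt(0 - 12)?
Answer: 88 + 88*I*sqrt(3)/3 ≈ 88.0 + 50.807*I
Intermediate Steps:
O(F) = 0
H = 44/3 (H = (4*(6 + 5))/3 = (4*11)/3 = (1/3)*44 = 44/3 ≈ 14.667)
P = 6 + 2*I*sqrt(3) (P = 6 + sqrt(-12) = 6 + 2*I*sqrt(3) ≈ 6.0 + 3.4641*I)
P*H + O(-2) = (6 + 2*I*sqrt(3))*(44/3) + 0 = (88 + 88*I*sqrt(3)/3) + 0 = 88 + 88*I*sqrt(3)/3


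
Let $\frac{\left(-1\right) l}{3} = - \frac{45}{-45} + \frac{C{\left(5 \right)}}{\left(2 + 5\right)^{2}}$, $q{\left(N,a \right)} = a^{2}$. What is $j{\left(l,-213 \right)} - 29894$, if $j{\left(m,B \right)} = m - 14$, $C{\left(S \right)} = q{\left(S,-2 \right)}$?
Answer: $- \frac{1465651}{49} \approx -29911.0$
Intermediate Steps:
$C{\left(S \right)} = 4$ ($C{\left(S \right)} = \left(-2\right)^{2} = 4$)
$l = - \frac{159}{49}$ ($l = - 3 \left(- \frac{45}{-45} + \frac{4}{\left(2 + 5\right)^{2}}\right) = - 3 \left(\left(-45\right) \left(- \frac{1}{45}\right) + \frac{4}{7^{2}}\right) = - 3 \left(1 + \frac{4}{49}\right) = \left(-3\right) \frac{53}{49} = - \frac{159}{49} \approx -3.2449$)
$j{\left(m,B \right)} = -14 + m$ ($j{\left(m,B \right)} = m - 14 = -14 + m$)
$j{\left(l,-213 \right)} - 29894 = \left(-14 - \frac{159}{49}\right) - 29894 = - \frac{845}{49} - 29894 = - \frac{1465651}{49}$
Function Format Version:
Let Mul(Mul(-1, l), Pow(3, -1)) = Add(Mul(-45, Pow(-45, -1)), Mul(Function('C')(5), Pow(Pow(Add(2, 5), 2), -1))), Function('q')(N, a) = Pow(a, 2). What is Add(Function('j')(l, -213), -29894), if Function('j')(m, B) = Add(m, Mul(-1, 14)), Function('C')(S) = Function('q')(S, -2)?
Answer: Rational(-1465651, 49) ≈ -29911.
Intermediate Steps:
Function('C')(S) = 4 (Function('C')(S) = Pow(-2, 2) = 4)
l = Rational(-159, 49) (l = Mul(-3, Add(Mul(-45, Pow(-45, -1)), Mul(4, Pow(Pow(Add(2, 5), 2), -1)))) = Mul(-3, Add(Mul(-45, Rational(-1, 45)), Mul(4, Pow(Pow(7, 2), -1)))) = Mul(-3, Add(1, Mul(4, Pow(49, -1)))) = Mul(-3, Add(1, Mul(4, Rational(1, 49)))) = Mul(-3, Add(1, Rational(4, 49))) = Mul(-3, Rational(53, 49)) = Rational(-159, 49) ≈ -3.2449)
Function('j')(m, B) = Add(-14, m) (Function('j')(m, B) = Add(m, -14) = Add(-14, m))
Add(Function('j')(l, -213), -29894) = Add(Add(-14, Rational(-159, 49)), -29894) = Add(Rational(-845, 49), -29894) = Rational(-1465651, 49)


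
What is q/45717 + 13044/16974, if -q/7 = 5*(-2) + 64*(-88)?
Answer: 478724/293273 ≈ 1.6323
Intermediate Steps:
q = 39494 (q = -7*(5*(-2) + 64*(-88)) = -7*(-10 - 5632) = -7*(-5642) = 39494)
q/45717 + 13044/16974 = 39494/45717 + 13044/16974 = 39494*(1/45717) + 13044*(1/16974) = 806/933 + 2174/2829 = 478724/293273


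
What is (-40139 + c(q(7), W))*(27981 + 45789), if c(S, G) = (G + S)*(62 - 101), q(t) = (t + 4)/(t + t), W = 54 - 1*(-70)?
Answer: -23240463915/7 ≈ -3.3201e+9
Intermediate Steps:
W = 124 (W = 54 + 70 = 124)
q(t) = (4 + t)/(2*t) (q(t) = (4 + t)/((2*t)) = (4 + t)*(1/(2*t)) = (4 + t)/(2*t))
c(S, G) = -39*G - 39*S (c(S, G) = (G + S)*(-39) = -39*G - 39*S)
(-40139 + c(q(7), W))*(27981 + 45789) = (-40139 + (-39*124 - 39*(4 + 7)/(2*7)))*(27981 + 45789) = (-40139 + (-4836 - 39*11/(2*7)))*73770 = (-40139 + (-4836 - 39*11/14))*73770 = (-40139 + (-4836 - 429/14))*73770 = (-40139 - 68133/14)*73770 = -630079/14*73770 = -23240463915/7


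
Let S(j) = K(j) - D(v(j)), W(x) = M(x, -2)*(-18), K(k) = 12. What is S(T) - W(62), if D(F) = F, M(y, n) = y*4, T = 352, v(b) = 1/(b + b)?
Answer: 3151103/704 ≈ 4476.0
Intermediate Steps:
v(b) = 1/(2*b)
M(y, n) = 4*y
W(x) = -72*x (W(x) = (4*x)*(-18) = -72*x)
S(j) = 12 - 1/(2*j)
S(T) - W(62) = (12 - ½/352) - (-72)*62 = (12 - ½*1/352) - 1*(-4464) = (12 - 1/704) + 4464 = 8447/704 + 4464 = 3151103/704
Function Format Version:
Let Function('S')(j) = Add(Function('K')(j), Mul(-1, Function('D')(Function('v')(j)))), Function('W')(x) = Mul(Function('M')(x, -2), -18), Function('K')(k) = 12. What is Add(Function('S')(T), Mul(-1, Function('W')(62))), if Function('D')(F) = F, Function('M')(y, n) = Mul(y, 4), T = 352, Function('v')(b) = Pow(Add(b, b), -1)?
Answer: Rational(3151103, 704) ≈ 4476.0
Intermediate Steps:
Function('v')(b) = Mul(Rational(1, 2), Pow(b, -1)) (Function('v')(b) = Pow(Mul(2, b), -1) = Mul(Rational(1, 2), Pow(b, -1)))
Function('M')(y, n) = Mul(4, y)
Function('W')(x) = Mul(-72, x) (Function('W')(x) = Mul(Mul(4, x), -18) = Mul(-72, x))
Function('S')(j) = Add(12, Mul(Rational(-1, 2), Pow(j, -1))) (Function('S')(j) = Add(12, Mul(-1, Mul(Rational(1, 2), Pow(j, -1)))) = Add(12, Mul(Rational(-1, 2), Pow(j, -1))))
Add(Function('S')(T), Mul(-1, Function('W')(62))) = Add(Add(12, Mul(Rational(-1, 2), Pow(352, -1))), Mul(-1, Mul(-72, 62))) = Add(Add(12, Mul(Rational(-1, 2), Rational(1, 352))), Mul(-1, -4464)) = Add(Add(12, Rational(-1, 704)), 4464) = Add(Rational(8447, 704), 4464) = Rational(3151103, 704)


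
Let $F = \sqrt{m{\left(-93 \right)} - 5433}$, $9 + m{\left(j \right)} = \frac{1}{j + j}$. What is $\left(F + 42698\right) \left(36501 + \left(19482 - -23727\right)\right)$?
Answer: $3403457580 + \frac{13285 i \sqrt{188271618}}{31} \approx 3.4035 \cdot 10^{9} + 5.8802 \cdot 10^{6} i$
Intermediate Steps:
$m{\left(j \right)} = -9 + \frac{1}{2 j}$ ($m{\left(j \right)} = -9 + \frac{1}{j + j} = -9 + \frac{1}{2 j}$)
$F = \frac{i \sqrt{188271618}}{186}$ ($F = \sqrt{\left(-9 + \frac{1}{2 \left(-93\right)}\right) - 5433} = \sqrt{\left(-9 + \frac{1}{2} \left(- \frac{1}{93}\right)\right) - 5433} = \sqrt{\left(-9 - \frac{1}{186}\right) - 5433} = \sqrt{- \frac{1675}{186} - 5433} = \sqrt{- \frac{1012213}{186}} = \frac{i \sqrt{188271618}}{186} \approx 73.77 i$)
$\left(F + 42698\right) \left(36501 + \left(19482 - -23727\right)\right) = \left(\frac{i \sqrt{188271618}}{186} + 42698\right) \left(36501 + \left(19482 - -23727\right)\right) = \left(42698 + \frac{i \sqrt{188271618}}{186}\right) \left(36501 + \left(19482 + 23727\right)\right) = \left(42698 + \frac{i \sqrt{188271618}}{186}\right) \left(36501 + 43209\right) = \left(42698 + \frac{i \sqrt{188271618}}{186}\right) 79710 = 3403457580 + \frac{13285 i \sqrt{188271618}}{31}$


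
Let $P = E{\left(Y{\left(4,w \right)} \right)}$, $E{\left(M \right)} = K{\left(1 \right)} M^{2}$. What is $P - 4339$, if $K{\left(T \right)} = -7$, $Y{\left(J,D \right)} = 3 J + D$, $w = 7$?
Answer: $-6866$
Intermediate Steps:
$Y{\left(J,D \right)} = D + 3 J$
$E{\left(M \right)} = - 7 M^{2}$
$P = -2527$ ($P = - 7 \left(7 + 3 \cdot 4\right)^{2} = - 7 \left(7 + 12\right)^{2} = - 7 \cdot 19^{2} = \left(-7\right) 361 = -2527$)
$P - 4339 = -2527 - 4339 = -6866$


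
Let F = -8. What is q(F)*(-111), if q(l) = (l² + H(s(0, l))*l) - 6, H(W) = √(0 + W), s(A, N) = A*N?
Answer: -6438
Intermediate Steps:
H(W) = √W
q(l) = -6 + l² (q(l) = (l² + √(0*l)*l) - 6 = (l² + √0*l) - 6 = (l² + 0*l) - 6 = (l² + 0) - 6 = l² - 6 = -6 + l²)
q(F)*(-111) = (-6 + (-8)²)*(-111) = (-6 + 64)*(-111) = 58*(-111) = -6438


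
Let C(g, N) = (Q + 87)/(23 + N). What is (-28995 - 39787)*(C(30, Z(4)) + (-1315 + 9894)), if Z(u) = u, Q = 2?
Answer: -15938302604/27 ≈ -5.9031e+8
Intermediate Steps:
C(g, N) = 89/(23 + N) (C(g, N) = (2 + 87)/(23 + N) = 89/(23 + N))
(-28995 - 39787)*(C(30, Z(4)) + (-1315 + 9894)) = (-28995 - 39787)*(89/(23 + 4) + (-1315 + 9894)) = -68782*(89/27 + 8579) = -68782*231722/27 = -15938302604/27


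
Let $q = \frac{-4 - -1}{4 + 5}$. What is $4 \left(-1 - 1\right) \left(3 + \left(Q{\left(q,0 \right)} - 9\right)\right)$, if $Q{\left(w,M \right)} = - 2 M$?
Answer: $48$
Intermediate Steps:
$q = - \frac{1}{3}$ ($q = \frac{-4 + 1}{9} = \left(-3\right) \frac{1}{9} = - \frac{1}{3} \approx -0.33333$)
$4 \left(-1 - 1\right) \left(3 + \left(Q{\left(q,0 \right)} - 9\right)\right) = 4 \left(-1 - 1\right) \left(3 - 9\right) = 4 \left(-2\right) \left(3 + \left(0 - 9\right)\right) = - 8 \left(3 - 9\right) = \left(-8\right) \left(-6\right) = 48$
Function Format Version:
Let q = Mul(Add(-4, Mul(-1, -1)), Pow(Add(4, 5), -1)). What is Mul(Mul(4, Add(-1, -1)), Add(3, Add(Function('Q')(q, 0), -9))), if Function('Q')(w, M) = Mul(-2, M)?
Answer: 48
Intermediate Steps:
q = Rational(-1, 3) (q = Mul(Add(-4, 1), Pow(9, -1)) = Mul(-3, Rational(1, 9)) = Rational(-1, 3) ≈ -0.33333)
Mul(Mul(4, Add(-1, -1)), Add(3, Add(Function('Q')(q, 0), -9))) = Mul(Mul(4, Add(-1, -1)), Add(3, Add(Mul(-2, 0), -9))) = Mul(Mul(4, -2), Add(3, Add(0, -9))) = Mul(-8, Add(3, -9)) = Mul(-8, -6) = 48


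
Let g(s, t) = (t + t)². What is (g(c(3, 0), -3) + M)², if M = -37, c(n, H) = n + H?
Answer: 1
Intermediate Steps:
c(n, H) = H + n
g(s, t) = 4*t² (g(s, t) = (2*t)² = 4*t²)
(g(c(3, 0), -3) + M)² = (4*(-3)² - 37)² = (4*9 - 37)² = (36 - 37)² = (-1)² = 1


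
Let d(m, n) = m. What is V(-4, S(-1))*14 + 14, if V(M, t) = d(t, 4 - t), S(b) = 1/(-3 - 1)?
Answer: 21/2 ≈ 10.500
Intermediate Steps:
S(b) = -¼ (S(b) = 1/(-4) = -¼)
V(M, t) = t
V(-4, S(-1))*14 + 14 = -¼*14 + 14 = -7/2 + 14 = 21/2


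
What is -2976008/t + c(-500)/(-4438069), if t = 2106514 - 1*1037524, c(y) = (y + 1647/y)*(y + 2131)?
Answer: -616511216990557/237212569015500 ≈ -2.5990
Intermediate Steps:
c(y) = (2131 + y)*(y + 1647/y) (c(y) = (y + 1647/y)*(2131 + y) = (2131 + y)*(y + 1647/y))
t = 1068990 (t = 2106514 - 1037524 = 1068990)
-2976008/t + c(-500)/(-4438069) = -2976008/1068990 + (1647 + (-500)**2 + 2131*(-500) + 3509757/(-500))/(-4438069) = -2976008*1/1068990 + (1647 + 250000 - 1065500 + 3509757*(-1/500))*(-1/4438069) = -1488004/534495 + (1647 + 250000 - 1065500 - 3509757/500)*(-1/4438069) = -1488004/534495 - 410436257/500*(-1/4438069) = -1488004/534495 + 410436257/2219034500 = -616511216990557/237212569015500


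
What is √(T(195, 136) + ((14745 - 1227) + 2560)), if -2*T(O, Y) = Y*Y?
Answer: √6830 ≈ 82.644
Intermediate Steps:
T(O, Y) = -Y²/2 (T(O, Y) = -Y*Y/2 = -Y²/2)
√(T(195, 136) + ((14745 - 1227) + 2560)) = √(-½*136² + ((14745 - 1227) + 2560)) = √(-½*18496 + (13518 + 2560)) = √(-9248 + 16078) = √6830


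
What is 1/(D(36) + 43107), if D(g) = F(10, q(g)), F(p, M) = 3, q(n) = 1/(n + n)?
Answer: 1/43110 ≈ 2.3196e-5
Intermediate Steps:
q(n) = 1/(2*n)
D(g) = 3
1/(D(36) + 43107) = 1/(3 + 43107) = 1/43110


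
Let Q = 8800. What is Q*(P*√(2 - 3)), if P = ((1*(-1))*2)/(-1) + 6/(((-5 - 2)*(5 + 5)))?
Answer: 117920*I/7 ≈ 16846.0*I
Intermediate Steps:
P = 67/35 (P = -1*2*(-1) + 6/((-7*10)) = -2*(-1) + 6/(-70) = 2 + 6*(-1/70) = 2 - 3/35 = 67/35 ≈ 1.9143)
Q*(P*√(2 - 3)) = 8800*(67*√(2 - 3)/35) = 8800*(67*√(-1)/35) = 8800*(67*I/35) = 117920*I/7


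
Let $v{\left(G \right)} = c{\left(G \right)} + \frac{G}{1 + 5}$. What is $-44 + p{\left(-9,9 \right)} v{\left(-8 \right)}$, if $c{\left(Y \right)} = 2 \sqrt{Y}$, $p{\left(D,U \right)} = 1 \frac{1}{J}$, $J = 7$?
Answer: $- \frac{928}{21} + \frac{4 i \sqrt{2}}{7} \approx -44.19 + 0.80812 i$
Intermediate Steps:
$p{\left(D,U \right)} = \frac{1}{7}$ ($p{\left(D,U \right)} = 1 \cdot \frac{1}{7} = \frac{1}{7}$)
$v{\left(G \right)} = 2 \sqrt{G} + \frac{G}{6}$ ($v{\left(G \right)} = 2 \sqrt{G} + \frac{G}{1 + 5} = 2 \sqrt{G} + \frac{G}{6}$)
$-44 + p{\left(-9,9 \right)} v{\left(-8 \right)} = -44 + \frac{2 \sqrt{-8} + \frac{1}{6} \left(-8\right)}{7} = -44 + \frac{2 \cdot 2 i \sqrt{2} - \frac{4}{3}}{7} = -44 + \frac{4 i \sqrt{2} - \frac{4}{3}}{7} = -44 + \frac{- \frac{4}{3} + 4 i \sqrt{2}}{7} = -44 - \left(\frac{4}{21} - \frac{4 i \sqrt{2}}{7}\right) = - \frac{928}{21} + \frac{4 i \sqrt{2}}{7}$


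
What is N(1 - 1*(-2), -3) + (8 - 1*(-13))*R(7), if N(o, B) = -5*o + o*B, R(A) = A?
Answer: 123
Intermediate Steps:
N(o, B) = -5*o + B*o
N(1 - 1*(-2), -3) + (8 - 1*(-13))*R(7) = (1 - 1*(-2))*(-5 - 3) + (8 - 1*(-13))*7 = (1 + 2)*(-8) + (8 + 13)*7 = 3*(-8) + 21*7 = -24 + 147 = 123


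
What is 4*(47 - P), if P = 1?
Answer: 184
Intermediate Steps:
4*(47 - P) = 4*(47 - 1*1) = 4*(47 - 1) = 4*46 = 184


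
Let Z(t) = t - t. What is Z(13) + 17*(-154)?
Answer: -2618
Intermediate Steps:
Z(t) = 0
Z(13) + 17*(-154) = 0 + 17*(-154) = 0 - 2618 = -2618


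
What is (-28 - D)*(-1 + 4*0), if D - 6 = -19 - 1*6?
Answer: 9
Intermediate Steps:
D = -19 (D = 6 + (-19 - 1*6) = 6 + (-19 - 6) = 6 - 25 = -19)
(-28 - D)*(-1 + 4*0) = (-28 - 1*(-19))*(-1 + 4*0) = (-28 + 19)*(-1 + 0) = -9*(-1) = 9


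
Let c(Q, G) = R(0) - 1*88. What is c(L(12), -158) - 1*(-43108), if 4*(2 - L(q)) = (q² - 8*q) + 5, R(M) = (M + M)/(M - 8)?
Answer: 43020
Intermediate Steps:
R(M) = 2*M/(-8 + M) (R(M) = (2*M)/(-8 + M) = 2*M/(-8 + M))
L(q) = ¾ + 2*q - q²/4 (L(q) = 2 - ((q² - 8*q) + 5)/4 = 2 - (5 + q² - 8*q)/4 = 2 + (-5/4 + 2*q - q²/4) = ¾ + 2*q - q²/4)
c(Q, G) = -88 (c(Q, G) = 2*0/(-8 + 0) - 1*88 = 2*0/(-8) - 88 = 2*0*(-⅛) - 88 = 0 - 88 = -88)
c(L(12), -158) - 1*(-43108) = -88 - 1*(-43108) = -88 + 43108 = 43020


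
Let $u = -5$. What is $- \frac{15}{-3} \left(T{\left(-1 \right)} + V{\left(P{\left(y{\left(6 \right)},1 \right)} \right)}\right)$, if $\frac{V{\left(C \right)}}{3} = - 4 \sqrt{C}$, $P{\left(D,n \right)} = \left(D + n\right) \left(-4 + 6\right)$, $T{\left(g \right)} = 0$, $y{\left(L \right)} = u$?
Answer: $- 120 i \sqrt{2} \approx - 169.71 i$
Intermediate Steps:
$y{\left(L \right)} = -5$
$P{\left(D,n \right)} = 2 D + 2 n$ ($P{\left(D,n \right)} = \left(D + n\right) 2 = 2 D + 2 n$)
$V{\left(C \right)} = - 12 \sqrt{C}$ ($V{\left(C \right)} = 3 \left(- 4 \sqrt{C}\right) = - 12 \sqrt{C}$)
$- \frac{15}{-3} \left(T{\left(-1 \right)} + V{\left(P{\left(y{\left(6 \right)},1 \right)} \right)}\right) = - \frac{15}{-3} \left(0 - 12 \sqrt{2 \left(-5\right) + 2 \cdot 1}\right) = \left(-15\right) \left(- \frac{1}{3}\right) \left(0 - 12 \sqrt{-10 + 2}\right) = 5 \left(0 - 12 \sqrt{-8}\right) = 5 \left(0 - 12 \cdot 2 i \sqrt{2}\right) = 5 \left(0 - 24 i \sqrt{2}\right) = 5 \left(- 24 i \sqrt{2}\right) = - 120 i \sqrt{2}$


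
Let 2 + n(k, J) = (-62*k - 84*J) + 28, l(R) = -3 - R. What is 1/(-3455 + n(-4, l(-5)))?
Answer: -1/3349 ≈ -0.00029860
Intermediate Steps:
n(k, J) = 26 - 84*J - 62*k (n(k, J) = -2 + ((-62*k - 84*J) + 28) = -2 + ((-84*J - 62*k) + 28) = -2 + (28 - 84*J - 62*k) = 26 - 84*J - 62*k)
1/(-3455 + n(-4, l(-5))) = 1/(-3455 + (26 - 84*(-3 - 1*(-5)) - 62*(-4))) = 1/(-3455 + (26 - 84*(-3 + 5) + 248)) = 1/(-3455 + (26 - 84*2 + 248)) = 1/(-3455 + (26 - 168 + 248)) = 1/(-3455 + 106) = 1/(-3349) = -1/3349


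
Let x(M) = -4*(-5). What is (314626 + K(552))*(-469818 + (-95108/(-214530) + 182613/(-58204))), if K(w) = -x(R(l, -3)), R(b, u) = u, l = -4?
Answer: -461402577918646992227/3121626030 ≈ -1.4781e+11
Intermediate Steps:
x(M) = 20
K(w) = -20 (K(w) = -1*20 = -20)
(314626 + K(552))*(-469818 + (-95108/(-214530) + 182613/(-58204))) = (314626 - 20)*(-469818 + (-95108/(-214530) + 182613/(-58204))) = 314606*(-469818 + (-95108*(-1/214530) + 182613*(-1/58204))) = 314606*(-469818 + (47554/107265 - 182613/58204)) = 314606*(-469818 - 16820150429/6243252060) = 314606*(-2933209016475509/6243252060) = -461402577918646992227/3121626030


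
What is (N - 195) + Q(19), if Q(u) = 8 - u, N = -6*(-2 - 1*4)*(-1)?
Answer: -242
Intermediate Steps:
N = -36 (N = -6*(-2 - 4)*(-1) = -6*(-6)*(-1) = 36*(-1) = -36)
(N - 195) + Q(19) = (-36 - 195) + (8 - 1*19) = -231 + (8 - 19) = -231 - 11 = -242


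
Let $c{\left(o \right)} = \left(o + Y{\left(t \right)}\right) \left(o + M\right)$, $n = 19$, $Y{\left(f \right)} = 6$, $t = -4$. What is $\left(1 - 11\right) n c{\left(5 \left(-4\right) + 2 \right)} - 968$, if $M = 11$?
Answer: $-16928$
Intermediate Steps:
$c{\left(o \right)} = \left(6 + o\right) \left(11 + o\right)$ ($c{\left(o \right)} = \left(o + 6\right) \left(o + 11\right) = \left(6 + o\right) \left(11 + o\right)$)
$\left(1 - 11\right) n c{\left(5 \left(-4\right) + 2 \right)} - 968 = \left(1 - 11\right) 19 \left(66 + \left(5 \left(-4\right) + 2\right)^{2} + 17 \left(5 \left(-4\right) + 2\right)\right) - 968 = \left(-10\right) 19 \left(66 + \left(-20 + 2\right)^{2} + 17 \left(-20 + 2\right)\right) - 968 = - 190 \left(66 + \left(-18\right)^{2} + 17 \left(-18\right)\right) - 968 = - 190 \left(66 + 324 - 306\right) - 968 = \left(-190\right) 84 - 968 = -15960 - 968 = -16928$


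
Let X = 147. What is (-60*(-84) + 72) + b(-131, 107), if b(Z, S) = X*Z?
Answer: -14145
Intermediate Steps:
b(Z, S) = 147*Z
(-60*(-84) + 72) + b(-131, 107) = (-60*(-84) + 72) + 147*(-131) = (5040 + 72) - 19257 = 5112 - 19257 = -14145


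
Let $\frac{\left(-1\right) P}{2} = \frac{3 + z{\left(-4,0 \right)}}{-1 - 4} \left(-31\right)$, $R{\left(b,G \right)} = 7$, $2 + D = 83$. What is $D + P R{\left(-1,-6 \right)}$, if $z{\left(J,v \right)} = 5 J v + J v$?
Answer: $- \frac{897}{5} \approx -179.4$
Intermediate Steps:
$D = 81$ ($D = -2 + 83 = 81$)
$z{\left(J,v \right)} = 6 J v$ ($z{\left(J,v \right)} = 5 J v + J v = 6 J v$)
$P = - \frac{186}{5}$ ($P = - 2 \frac{3 + 6 \left(-4\right) 0}{-1 - 4} \left(-31\right) = - 2 \frac{3 + 0}{-5} \left(-31\right) = - 2 \cdot 3 \left(- \frac{1}{5}\right) \left(-31\right) = - 2 \left(\left(- \frac{3}{5}\right) \left(-31\right)\right) = \left(-2\right) \frac{93}{5} = - \frac{186}{5} \approx -37.2$)
$D + P R{\left(-1,-6 \right)} = 81 - \frac{1302}{5} = - \frac{897}{5}$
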